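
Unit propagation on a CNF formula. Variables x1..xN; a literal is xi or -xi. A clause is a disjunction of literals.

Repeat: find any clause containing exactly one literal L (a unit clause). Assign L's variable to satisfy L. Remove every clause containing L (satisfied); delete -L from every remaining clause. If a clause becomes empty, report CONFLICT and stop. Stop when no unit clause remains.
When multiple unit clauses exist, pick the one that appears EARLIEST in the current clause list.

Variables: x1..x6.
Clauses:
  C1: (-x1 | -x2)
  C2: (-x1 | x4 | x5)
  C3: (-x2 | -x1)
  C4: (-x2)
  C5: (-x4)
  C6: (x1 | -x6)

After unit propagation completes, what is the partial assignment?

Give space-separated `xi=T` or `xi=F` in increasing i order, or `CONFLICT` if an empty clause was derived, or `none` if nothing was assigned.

Answer: x2=F x4=F

Derivation:
unit clause [-2] forces x2=F; simplify:
  satisfied 3 clause(s); 3 remain; assigned so far: [2]
unit clause [-4] forces x4=F; simplify:
  drop 4 from [-1, 4, 5] -> [-1, 5]
  satisfied 1 clause(s); 2 remain; assigned so far: [2, 4]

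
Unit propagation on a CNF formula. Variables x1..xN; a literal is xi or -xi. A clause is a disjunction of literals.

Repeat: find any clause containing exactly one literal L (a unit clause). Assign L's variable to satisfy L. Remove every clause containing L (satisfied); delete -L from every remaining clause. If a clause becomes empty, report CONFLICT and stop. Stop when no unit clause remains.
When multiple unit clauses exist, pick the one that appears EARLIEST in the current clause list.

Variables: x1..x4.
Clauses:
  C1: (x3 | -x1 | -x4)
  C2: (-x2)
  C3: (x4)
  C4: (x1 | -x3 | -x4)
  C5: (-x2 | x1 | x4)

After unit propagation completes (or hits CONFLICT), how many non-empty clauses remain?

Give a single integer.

unit clause [-2] forces x2=F; simplify:
  satisfied 2 clause(s); 3 remain; assigned so far: [2]
unit clause [4] forces x4=T; simplify:
  drop -4 from [3, -1, -4] -> [3, -1]
  drop -4 from [1, -3, -4] -> [1, -3]
  satisfied 1 clause(s); 2 remain; assigned so far: [2, 4]

Answer: 2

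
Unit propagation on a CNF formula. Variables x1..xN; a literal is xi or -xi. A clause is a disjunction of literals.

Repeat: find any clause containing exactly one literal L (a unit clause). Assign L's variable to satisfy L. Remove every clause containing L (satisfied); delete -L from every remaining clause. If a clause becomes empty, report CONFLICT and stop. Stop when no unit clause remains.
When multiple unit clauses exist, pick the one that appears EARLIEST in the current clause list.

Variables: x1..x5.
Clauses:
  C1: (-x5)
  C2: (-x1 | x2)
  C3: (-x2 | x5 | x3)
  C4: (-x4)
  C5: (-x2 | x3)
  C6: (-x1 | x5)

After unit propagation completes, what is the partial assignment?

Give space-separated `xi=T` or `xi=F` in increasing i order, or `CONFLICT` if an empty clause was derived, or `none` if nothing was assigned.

unit clause [-5] forces x5=F; simplify:
  drop 5 from [-2, 5, 3] -> [-2, 3]
  drop 5 from [-1, 5] -> [-1]
  satisfied 1 clause(s); 5 remain; assigned so far: [5]
unit clause [-4] forces x4=F; simplify:
  satisfied 1 clause(s); 4 remain; assigned so far: [4, 5]
unit clause [-1] forces x1=F; simplify:
  satisfied 2 clause(s); 2 remain; assigned so far: [1, 4, 5]

Answer: x1=F x4=F x5=F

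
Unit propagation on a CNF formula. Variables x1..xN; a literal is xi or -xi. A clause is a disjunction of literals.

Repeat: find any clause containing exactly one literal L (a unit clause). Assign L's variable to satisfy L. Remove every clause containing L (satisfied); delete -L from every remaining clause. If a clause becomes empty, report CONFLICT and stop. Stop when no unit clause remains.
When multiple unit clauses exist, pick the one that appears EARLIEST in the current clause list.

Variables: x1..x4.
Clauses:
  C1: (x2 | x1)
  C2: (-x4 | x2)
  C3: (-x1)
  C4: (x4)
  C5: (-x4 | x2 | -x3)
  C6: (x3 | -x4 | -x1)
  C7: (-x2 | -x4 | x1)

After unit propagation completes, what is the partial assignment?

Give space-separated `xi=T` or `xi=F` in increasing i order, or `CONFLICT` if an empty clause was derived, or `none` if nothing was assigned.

unit clause [-1] forces x1=F; simplify:
  drop 1 from [2, 1] -> [2]
  drop 1 from [-2, -4, 1] -> [-2, -4]
  satisfied 2 clause(s); 5 remain; assigned so far: [1]
unit clause [2] forces x2=T; simplify:
  drop -2 from [-2, -4] -> [-4]
  satisfied 3 clause(s); 2 remain; assigned so far: [1, 2]
unit clause [4] forces x4=T; simplify:
  drop -4 from [-4] -> [] (empty!)
  satisfied 1 clause(s); 1 remain; assigned so far: [1, 2, 4]
CONFLICT (empty clause)

Answer: CONFLICT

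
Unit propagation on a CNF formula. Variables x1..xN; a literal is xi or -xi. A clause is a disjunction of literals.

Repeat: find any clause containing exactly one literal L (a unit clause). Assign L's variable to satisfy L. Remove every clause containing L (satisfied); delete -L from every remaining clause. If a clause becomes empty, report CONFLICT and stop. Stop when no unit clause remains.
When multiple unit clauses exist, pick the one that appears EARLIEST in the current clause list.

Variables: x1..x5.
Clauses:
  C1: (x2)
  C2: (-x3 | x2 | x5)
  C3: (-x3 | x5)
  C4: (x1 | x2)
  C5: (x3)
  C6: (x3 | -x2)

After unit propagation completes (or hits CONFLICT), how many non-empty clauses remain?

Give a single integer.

unit clause [2] forces x2=T; simplify:
  drop -2 from [3, -2] -> [3]
  satisfied 3 clause(s); 3 remain; assigned so far: [2]
unit clause [3] forces x3=T; simplify:
  drop -3 from [-3, 5] -> [5]
  satisfied 2 clause(s); 1 remain; assigned so far: [2, 3]
unit clause [5] forces x5=T; simplify:
  satisfied 1 clause(s); 0 remain; assigned so far: [2, 3, 5]

Answer: 0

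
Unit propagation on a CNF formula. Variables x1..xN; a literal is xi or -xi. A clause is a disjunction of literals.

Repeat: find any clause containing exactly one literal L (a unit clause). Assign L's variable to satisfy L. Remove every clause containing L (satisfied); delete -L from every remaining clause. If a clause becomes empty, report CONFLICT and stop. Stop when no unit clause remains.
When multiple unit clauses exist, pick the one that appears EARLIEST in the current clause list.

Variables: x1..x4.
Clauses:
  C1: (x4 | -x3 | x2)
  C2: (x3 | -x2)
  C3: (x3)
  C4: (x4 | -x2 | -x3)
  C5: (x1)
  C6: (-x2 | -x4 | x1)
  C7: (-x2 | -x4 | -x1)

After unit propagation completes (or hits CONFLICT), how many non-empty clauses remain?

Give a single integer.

unit clause [3] forces x3=T; simplify:
  drop -3 from [4, -3, 2] -> [4, 2]
  drop -3 from [4, -2, -3] -> [4, -2]
  satisfied 2 clause(s); 5 remain; assigned so far: [3]
unit clause [1] forces x1=T; simplify:
  drop -1 from [-2, -4, -1] -> [-2, -4]
  satisfied 2 clause(s); 3 remain; assigned so far: [1, 3]

Answer: 3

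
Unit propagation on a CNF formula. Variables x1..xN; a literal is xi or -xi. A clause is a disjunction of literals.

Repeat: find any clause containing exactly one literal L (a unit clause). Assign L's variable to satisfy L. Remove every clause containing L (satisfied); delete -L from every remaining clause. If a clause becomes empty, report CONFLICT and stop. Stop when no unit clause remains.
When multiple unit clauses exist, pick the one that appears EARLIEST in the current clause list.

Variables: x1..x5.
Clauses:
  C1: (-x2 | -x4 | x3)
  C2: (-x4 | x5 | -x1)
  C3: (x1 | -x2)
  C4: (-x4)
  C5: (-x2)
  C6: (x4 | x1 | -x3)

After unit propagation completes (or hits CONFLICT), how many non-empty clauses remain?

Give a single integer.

Answer: 1

Derivation:
unit clause [-4] forces x4=F; simplify:
  drop 4 from [4, 1, -3] -> [1, -3]
  satisfied 3 clause(s); 3 remain; assigned so far: [4]
unit clause [-2] forces x2=F; simplify:
  satisfied 2 clause(s); 1 remain; assigned so far: [2, 4]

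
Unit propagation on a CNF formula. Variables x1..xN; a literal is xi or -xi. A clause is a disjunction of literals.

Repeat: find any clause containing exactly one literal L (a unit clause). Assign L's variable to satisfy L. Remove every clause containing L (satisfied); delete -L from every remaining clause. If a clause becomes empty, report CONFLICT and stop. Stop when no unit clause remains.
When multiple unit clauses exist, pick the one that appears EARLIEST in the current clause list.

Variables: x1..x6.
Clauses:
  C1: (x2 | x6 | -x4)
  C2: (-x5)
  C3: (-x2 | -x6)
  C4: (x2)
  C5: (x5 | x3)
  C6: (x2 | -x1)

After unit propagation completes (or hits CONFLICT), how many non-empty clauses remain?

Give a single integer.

unit clause [-5] forces x5=F; simplify:
  drop 5 from [5, 3] -> [3]
  satisfied 1 clause(s); 5 remain; assigned so far: [5]
unit clause [2] forces x2=T; simplify:
  drop -2 from [-2, -6] -> [-6]
  satisfied 3 clause(s); 2 remain; assigned so far: [2, 5]
unit clause [-6] forces x6=F; simplify:
  satisfied 1 clause(s); 1 remain; assigned so far: [2, 5, 6]
unit clause [3] forces x3=T; simplify:
  satisfied 1 clause(s); 0 remain; assigned so far: [2, 3, 5, 6]

Answer: 0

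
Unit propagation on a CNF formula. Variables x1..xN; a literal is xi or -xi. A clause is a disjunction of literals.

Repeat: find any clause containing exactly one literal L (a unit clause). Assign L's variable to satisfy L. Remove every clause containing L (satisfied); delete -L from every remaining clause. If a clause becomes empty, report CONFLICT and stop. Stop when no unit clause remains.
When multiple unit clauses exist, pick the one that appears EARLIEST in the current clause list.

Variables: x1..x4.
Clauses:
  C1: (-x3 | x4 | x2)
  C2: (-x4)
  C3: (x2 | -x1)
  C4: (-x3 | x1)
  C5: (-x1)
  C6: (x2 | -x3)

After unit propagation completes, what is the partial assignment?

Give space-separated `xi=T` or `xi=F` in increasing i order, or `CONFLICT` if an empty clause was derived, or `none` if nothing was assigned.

unit clause [-4] forces x4=F; simplify:
  drop 4 from [-3, 4, 2] -> [-3, 2]
  satisfied 1 clause(s); 5 remain; assigned so far: [4]
unit clause [-1] forces x1=F; simplify:
  drop 1 from [-3, 1] -> [-3]
  satisfied 2 clause(s); 3 remain; assigned so far: [1, 4]
unit clause [-3] forces x3=F; simplify:
  satisfied 3 clause(s); 0 remain; assigned so far: [1, 3, 4]

Answer: x1=F x3=F x4=F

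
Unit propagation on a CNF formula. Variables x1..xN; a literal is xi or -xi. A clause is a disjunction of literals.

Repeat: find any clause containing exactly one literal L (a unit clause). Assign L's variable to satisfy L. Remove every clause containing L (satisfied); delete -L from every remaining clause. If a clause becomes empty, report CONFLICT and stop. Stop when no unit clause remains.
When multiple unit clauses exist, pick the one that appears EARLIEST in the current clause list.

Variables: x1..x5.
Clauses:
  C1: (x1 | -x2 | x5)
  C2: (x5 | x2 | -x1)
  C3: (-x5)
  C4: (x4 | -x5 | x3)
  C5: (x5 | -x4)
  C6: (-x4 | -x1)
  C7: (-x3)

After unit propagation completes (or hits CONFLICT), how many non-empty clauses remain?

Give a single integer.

unit clause [-5] forces x5=F; simplify:
  drop 5 from [1, -2, 5] -> [1, -2]
  drop 5 from [5, 2, -1] -> [2, -1]
  drop 5 from [5, -4] -> [-4]
  satisfied 2 clause(s); 5 remain; assigned so far: [5]
unit clause [-4] forces x4=F; simplify:
  satisfied 2 clause(s); 3 remain; assigned so far: [4, 5]
unit clause [-3] forces x3=F; simplify:
  satisfied 1 clause(s); 2 remain; assigned so far: [3, 4, 5]

Answer: 2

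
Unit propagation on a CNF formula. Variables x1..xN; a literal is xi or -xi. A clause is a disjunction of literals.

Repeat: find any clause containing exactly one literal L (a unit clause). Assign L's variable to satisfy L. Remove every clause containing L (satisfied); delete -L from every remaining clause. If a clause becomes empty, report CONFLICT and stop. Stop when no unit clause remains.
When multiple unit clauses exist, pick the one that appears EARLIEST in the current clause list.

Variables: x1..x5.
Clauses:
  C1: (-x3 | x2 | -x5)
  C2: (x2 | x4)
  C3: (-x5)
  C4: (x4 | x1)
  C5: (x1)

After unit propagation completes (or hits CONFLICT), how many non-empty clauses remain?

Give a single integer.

Answer: 1

Derivation:
unit clause [-5] forces x5=F; simplify:
  satisfied 2 clause(s); 3 remain; assigned so far: [5]
unit clause [1] forces x1=T; simplify:
  satisfied 2 clause(s); 1 remain; assigned so far: [1, 5]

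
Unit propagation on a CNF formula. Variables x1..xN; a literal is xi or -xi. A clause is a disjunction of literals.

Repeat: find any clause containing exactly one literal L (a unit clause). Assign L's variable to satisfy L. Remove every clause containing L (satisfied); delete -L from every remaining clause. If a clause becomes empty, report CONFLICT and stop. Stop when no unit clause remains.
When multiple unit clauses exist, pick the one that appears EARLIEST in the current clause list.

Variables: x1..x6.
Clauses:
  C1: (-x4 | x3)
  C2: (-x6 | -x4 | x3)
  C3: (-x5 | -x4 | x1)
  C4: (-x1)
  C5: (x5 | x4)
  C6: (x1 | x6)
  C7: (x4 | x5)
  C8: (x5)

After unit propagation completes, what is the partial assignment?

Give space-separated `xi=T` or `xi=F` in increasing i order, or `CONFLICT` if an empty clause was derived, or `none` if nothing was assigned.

Answer: x1=F x4=F x5=T x6=T

Derivation:
unit clause [-1] forces x1=F; simplify:
  drop 1 from [-5, -4, 1] -> [-5, -4]
  drop 1 from [1, 6] -> [6]
  satisfied 1 clause(s); 7 remain; assigned so far: [1]
unit clause [6] forces x6=T; simplify:
  drop -6 from [-6, -4, 3] -> [-4, 3]
  satisfied 1 clause(s); 6 remain; assigned so far: [1, 6]
unit clause [5] forces x5=T; simplify:
  drop -5 from [-5, -4] -> [-4]
  satisfied 3 clause(s); 3 remain; assigned so far: [1, 5, 6]
unit clause [-4] forces x4=F; simplify:
  satisfied 3 clause(s); 0 remain; assigned so far: [1, 4, 5, 6]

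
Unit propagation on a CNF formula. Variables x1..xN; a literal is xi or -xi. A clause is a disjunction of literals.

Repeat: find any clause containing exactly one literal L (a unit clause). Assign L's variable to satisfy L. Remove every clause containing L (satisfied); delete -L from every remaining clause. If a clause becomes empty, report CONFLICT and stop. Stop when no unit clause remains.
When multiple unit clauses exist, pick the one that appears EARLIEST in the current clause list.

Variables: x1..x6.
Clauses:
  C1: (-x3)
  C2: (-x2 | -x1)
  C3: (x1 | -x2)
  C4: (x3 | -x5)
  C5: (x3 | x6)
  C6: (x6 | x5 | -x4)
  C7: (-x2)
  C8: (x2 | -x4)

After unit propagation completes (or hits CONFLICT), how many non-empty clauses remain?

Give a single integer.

Answer: 0

Derivation:
unit clause [-3] forces x3=F; simplify:
  drop 3 from [3, -5] -> [-5]
  drop 3 from [3, 6] -> [6]
  satisfied 1 clause(s); 7 remain; assigned so far: [3]
unit clause [-5] forces x5=F; simplify:
  drop 5 from [6, 5, -4] -> [6, -4]
  satisfied 1 clause(s); 6 remain; assigned so far: [3, 5]
unit clause [6] forces x6=T; simplify:
  satisfied 2 clause(s); 4 remain; assigned so far: [3, 5, 6]
unit clause [-2] forces x2=F; simplify:
  drop 2 from [2, -4] -> [-4]
  satisfied 3 clause(s); 1 remain; assigned so far: [2, 3, 5, 6]
unit clause [-4] forces x4=F; simplify:
  satisfied 1 clause(s); 0 remain; assigned so far: [2, 3, 4, 5, 6]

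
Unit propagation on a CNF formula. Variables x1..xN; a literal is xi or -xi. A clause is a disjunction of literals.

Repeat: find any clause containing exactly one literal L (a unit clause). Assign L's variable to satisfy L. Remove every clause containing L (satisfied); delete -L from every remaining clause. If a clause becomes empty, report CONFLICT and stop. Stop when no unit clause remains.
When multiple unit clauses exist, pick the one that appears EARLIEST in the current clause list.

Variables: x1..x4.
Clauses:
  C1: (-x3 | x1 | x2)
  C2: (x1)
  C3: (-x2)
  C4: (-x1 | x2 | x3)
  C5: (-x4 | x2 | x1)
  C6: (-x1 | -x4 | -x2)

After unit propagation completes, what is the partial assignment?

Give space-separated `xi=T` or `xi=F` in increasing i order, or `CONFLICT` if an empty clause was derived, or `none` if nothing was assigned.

Answer: x1=T x2=F x3=T

Derivation:
unit clause [1] forces x1=T; simplify:
  drop -1 from [-1, 2, 3] -> [2, 3]
  drop -1 from [-1, -4, -2] -> [-4, -2]
  satisfied 3 clause(s); 3 remain; assigned so far: [1]
unit clause [-2] forces x2=F; simplify:
  drop 2 from [2, 3] -> [3]
  satisfied 2 clause(s); 1 remain; assigned so far: [1, 2]
unit clause [3] forces x3=T; simplify:
  satisfied 1 clause(s); 0 remain; assigned so far: [1, 2, 3]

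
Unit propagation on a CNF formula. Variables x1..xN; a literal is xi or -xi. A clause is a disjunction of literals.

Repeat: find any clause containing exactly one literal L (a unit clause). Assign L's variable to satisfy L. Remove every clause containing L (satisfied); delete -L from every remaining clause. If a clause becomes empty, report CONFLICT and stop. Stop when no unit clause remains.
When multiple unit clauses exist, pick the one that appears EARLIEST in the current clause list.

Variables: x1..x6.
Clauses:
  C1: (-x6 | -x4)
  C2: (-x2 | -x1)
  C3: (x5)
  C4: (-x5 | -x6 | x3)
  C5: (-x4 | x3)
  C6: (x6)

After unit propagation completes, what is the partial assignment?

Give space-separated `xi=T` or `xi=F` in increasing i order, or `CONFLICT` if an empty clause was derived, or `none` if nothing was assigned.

unit clause [5] forces x5=T; simplify:
  drop -5 from [-5, -6, 3] -> [-6, 3]
  satisfied 1 clause(s); 5 remain; assigned so far: [5]
unit clause [6] forces x6=T; simplify:
  drop -6 from [-6, -4] -> [-4]
  drop -6 from [-6, 3] -> [3]
  satisfied 1 clause(s); 4 remain; assigned so far: [5, 6]
unit clause [-4] forces x4=F; simplify:
  satisfied 2 clause(s); 2 remain; assigned so far: [4, 5, 6]
unit clause [3] forces x3=T; simplify:
  satisfied 1 clause(s); 1 remain; assigned so far: [3, 4, 5, 6]

Answer: x3=T x4=F x5=T x6=T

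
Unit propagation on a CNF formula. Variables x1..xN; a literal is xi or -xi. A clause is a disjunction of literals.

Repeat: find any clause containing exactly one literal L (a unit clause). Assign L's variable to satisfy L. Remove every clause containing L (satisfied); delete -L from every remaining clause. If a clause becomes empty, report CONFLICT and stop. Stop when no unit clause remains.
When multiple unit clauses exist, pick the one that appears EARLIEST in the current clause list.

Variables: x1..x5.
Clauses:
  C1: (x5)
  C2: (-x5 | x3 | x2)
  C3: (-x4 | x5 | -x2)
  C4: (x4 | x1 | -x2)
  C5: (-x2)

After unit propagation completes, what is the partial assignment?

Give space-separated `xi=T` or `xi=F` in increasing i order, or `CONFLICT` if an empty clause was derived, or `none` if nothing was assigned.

Answer: x2=F x3=T x5=T

Derivation:
unit clause [5] forces x5=T; simplify:
  drop -5 from [-5, 3, 2] -> [3, 2]
  satisfied 2 clause(s); 3 remain; assigned so far: [5]
unit clause [-2] forces x2=F; simplify:
  drop 2 from [3, 2] -> [3]
  satisfied 2 clause(s); 1 remain; assigned so far: [2, 5]
unit clause [3] forces x3=T; simplify:
  satisfied 1 clause(s); 0 remain; assigned so far: [2, 3, 5]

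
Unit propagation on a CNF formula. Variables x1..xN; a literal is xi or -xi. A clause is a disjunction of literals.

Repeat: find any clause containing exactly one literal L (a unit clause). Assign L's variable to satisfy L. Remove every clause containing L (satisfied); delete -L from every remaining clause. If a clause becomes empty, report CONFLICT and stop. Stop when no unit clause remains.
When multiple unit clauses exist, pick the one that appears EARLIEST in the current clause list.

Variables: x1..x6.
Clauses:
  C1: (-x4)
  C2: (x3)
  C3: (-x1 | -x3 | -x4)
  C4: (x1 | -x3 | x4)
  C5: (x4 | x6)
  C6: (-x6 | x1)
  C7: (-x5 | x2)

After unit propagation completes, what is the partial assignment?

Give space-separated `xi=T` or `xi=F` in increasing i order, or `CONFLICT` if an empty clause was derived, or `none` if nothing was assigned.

unit clause [-4] forces x4=F; simplify:
  drop 4 from [1, -3, 4] -> [1, -3]
  drop 4 from [4, 6] -> [6]
  satisfied 2 clause(s); 5 remain; assigned so far: [4]
unit clause [3] forces x3=T; simplify:
  drop -3 from [1, -3] -> [1]
  satisfied 1 clause(s); 4 remain; assigned so far: [3, 4]
unit clause [1] forces x1=T; simplify:
  satisfied 2 clause(s); 2 remain; assigned so far: [1, 3, 4]
unit clause [6] forces x6=T; simplify:
  satisfied 1 clause(s); 1 remain; assigned so far: [1, 3, 4, 6]

Answer: x1=T x3=T x4=F x6=T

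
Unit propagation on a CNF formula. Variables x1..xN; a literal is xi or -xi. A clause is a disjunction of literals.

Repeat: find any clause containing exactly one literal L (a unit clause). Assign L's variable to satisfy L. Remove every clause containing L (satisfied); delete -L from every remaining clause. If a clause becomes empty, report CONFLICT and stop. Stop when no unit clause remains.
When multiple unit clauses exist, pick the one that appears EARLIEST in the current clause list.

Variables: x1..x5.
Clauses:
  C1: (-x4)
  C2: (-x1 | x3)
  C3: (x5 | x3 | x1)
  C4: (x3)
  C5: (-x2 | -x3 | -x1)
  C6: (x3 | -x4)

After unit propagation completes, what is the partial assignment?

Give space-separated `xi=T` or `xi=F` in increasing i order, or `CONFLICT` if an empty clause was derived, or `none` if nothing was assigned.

unit clause [-4] forces x4=F; simplify:
  satisfied 2 clause(s); 4 remain; assigned so far: [4]
unit clause [3] forces x3=T; simplify:
  drop -3 from [-2, -3, -1] -> [-2, -1]
  satisfied 3 clause(s); 1 remain; assigned so far: [3, 4]

Answer: x3=T x4=F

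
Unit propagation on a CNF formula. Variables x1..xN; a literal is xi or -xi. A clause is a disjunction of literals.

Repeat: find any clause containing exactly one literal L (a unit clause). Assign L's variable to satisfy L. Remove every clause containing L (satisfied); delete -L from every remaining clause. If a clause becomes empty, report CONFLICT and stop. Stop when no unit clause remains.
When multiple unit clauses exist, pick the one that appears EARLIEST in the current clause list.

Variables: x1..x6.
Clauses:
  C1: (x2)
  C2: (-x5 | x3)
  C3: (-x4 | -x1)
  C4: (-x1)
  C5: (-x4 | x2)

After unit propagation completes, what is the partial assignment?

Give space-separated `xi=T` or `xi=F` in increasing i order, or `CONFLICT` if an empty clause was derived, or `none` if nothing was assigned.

unit clause [2] forces x2=T; simplify:
  satisfied 2 clause(s); 3 remain; assigned so far: [2]
unit clause [-1] forces x1=F; simplify:
  satisfied 2 clause(s); 1 remain; assigned so far: [1, 2]

Answer: x1=F x2=T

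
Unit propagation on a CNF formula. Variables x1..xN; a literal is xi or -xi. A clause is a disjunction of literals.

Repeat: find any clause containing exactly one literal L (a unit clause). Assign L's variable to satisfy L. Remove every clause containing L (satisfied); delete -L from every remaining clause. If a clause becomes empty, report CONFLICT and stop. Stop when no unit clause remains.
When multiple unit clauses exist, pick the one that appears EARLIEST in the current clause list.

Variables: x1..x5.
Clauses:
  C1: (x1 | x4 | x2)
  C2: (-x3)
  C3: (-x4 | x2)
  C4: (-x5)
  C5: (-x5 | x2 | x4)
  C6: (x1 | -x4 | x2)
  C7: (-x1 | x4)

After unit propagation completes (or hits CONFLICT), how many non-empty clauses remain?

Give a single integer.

unit clause [-3] forces x3=F; simplify:
  satisfied 1 clause(s); 6 remain; assigned so far: [3]
unit clause [-5] forces x5=F; simplify:
  satisfied 2 clause(s); 4 remain; assigned so far: [3, 5]

Answer: 4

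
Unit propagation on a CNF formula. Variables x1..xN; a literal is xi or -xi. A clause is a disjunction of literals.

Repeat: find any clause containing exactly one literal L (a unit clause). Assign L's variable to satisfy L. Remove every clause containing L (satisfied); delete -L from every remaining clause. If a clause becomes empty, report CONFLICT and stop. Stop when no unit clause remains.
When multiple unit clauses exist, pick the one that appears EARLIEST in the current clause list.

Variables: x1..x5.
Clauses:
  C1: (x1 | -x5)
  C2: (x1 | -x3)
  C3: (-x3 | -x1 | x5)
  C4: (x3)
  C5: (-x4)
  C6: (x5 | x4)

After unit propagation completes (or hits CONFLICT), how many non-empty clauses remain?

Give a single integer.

unit clause [3] forces x3=T; simplify:
  drop -3 from [1, -3] -> [1]
  drop -3 from [-3, -1, 5] -> [-1, 5]
  satisfied 1 clause(s); 5 remain; assigned so far: [3]
unit clause [1] forces x1=T; simplify:
  drop -1 from [-1, 5] -> [5]
  satisfied 2 clause(s); 3 remain; assigned so far: [1, 3]
unit clause [5] forces x5=T; simplify:
  satisfied 2 clause(s); 1 remain; assigned so far: [1, 3, 5]
unit clause [-4] forces x4=F; simplify:
  satisfied 1 clause(s); 0 remain; assigned so far: [1, 3, 4, 5]

Answer: 0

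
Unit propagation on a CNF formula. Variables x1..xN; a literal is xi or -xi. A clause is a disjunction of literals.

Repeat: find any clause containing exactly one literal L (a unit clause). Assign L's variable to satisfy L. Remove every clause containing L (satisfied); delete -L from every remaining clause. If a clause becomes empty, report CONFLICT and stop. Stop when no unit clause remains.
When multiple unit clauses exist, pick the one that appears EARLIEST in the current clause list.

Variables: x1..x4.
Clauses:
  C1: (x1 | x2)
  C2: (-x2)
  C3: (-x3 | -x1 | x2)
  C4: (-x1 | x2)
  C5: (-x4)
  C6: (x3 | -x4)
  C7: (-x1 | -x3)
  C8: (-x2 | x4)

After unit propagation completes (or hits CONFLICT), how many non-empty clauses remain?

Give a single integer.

unit clause [-2] forces x2=F; simplify:
  drop 2 from [1, 2] -> [1]
  drop 2 from [-3, -1, 2] -> [-3, -1]
  drop 2 from [-1, 2] -> [-1]
  satisfied 2 clause(s); 6 remain; assigned so far: [2]
unit clause [1] forces x1=T; simplify:
  drop -1 from [-3, -1] -> [-3]
  drop -1 from [-1] -> [] (empty!)
  drop -1 from [-1, -3] -> [-3]
  satisfied 1 clause(s); 5 remain; assigned so far: [1, 2]
CONFLICT (empty clause)

Answer: 4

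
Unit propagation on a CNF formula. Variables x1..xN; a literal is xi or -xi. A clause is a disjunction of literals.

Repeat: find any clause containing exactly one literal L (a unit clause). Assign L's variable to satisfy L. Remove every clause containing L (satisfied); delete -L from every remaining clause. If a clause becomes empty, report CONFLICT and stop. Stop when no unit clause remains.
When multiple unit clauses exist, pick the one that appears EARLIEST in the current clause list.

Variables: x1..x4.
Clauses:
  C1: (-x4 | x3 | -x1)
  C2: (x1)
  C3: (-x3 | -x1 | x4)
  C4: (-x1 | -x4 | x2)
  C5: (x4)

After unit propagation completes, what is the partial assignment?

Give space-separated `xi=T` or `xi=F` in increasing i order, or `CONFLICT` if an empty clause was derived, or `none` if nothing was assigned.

Answer: x1=T x2=T x3=T x4=T

Derivation:
unit clause [1] forces x1=T; simplify:
  drop -1 from [-4, 3, -1] -> [-4, 3]
  drop -1 from [-3, -1, 4] -> [-3, 4]
  drop -1 from [-1, -4, 2] -> [-4, 2]
  satisfied 1 clause(s); 4 remain; assigned so far: [1]
unit clause [4] forces x4=T; simplify:
  drop -4 from [-4, 3] -> [3]
  drop -4 from [-4, 2] -> [2]
  satisfied 2 clause(s); 2 remain; assigned so far: [1, 4]
unit clause [3] forces x3=T; simplify:
  satisfied 1 clause(s); 1 remain; assigned so far: [1, 3, 4]
unit clause [2] forces x2=T; simplify:
  satisfied 1 clause(s); 0 remain; assigned so far: [1, 2, 3, 4]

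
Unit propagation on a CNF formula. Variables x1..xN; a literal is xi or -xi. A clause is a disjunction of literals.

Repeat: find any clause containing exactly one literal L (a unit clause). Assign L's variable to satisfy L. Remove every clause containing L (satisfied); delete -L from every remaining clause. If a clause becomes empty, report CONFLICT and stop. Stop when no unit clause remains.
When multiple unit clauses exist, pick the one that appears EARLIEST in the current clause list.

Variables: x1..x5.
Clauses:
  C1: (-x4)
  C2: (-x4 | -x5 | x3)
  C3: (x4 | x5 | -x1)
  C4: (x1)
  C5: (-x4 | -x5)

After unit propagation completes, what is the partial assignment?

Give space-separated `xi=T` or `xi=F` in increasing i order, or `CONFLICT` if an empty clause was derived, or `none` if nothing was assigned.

Answer: x1=T x4=F x5=T

Derivation:
unit clause [-4] forces x4=F; simplify:
  drop 4 from [4, 5, -1] -> [5, -1]
  satisfied 3 clause(s); 2 remain; assigned so far: [4]
unit clause [1] forces x1=T; simplify:
  drop -1 from [5, -1] -> [5]
  satisfied 1 clause(s); 1 remain; assigned so far: [1, 4]
unit clause [5] forces x5=T; simplify:
  satisfied 1 clause(s); 0 remain; assigned so far: [1, 4, 5]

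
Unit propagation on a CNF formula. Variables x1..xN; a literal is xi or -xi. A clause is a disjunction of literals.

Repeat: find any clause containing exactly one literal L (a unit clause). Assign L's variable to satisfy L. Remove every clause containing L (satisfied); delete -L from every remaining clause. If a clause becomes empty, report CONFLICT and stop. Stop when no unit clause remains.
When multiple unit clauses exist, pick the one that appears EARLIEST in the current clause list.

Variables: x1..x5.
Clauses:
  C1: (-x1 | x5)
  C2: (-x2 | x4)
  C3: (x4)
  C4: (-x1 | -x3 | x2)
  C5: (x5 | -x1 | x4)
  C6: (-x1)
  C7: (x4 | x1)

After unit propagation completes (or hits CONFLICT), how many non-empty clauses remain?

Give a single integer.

Answer: 0

Derivation:
unit clause [4] forces x4=T; simplify:
  satisfied 4 clause(s); 3 remain; assigned so far: [4]
unit clause [-1] forces x1=F; simplify:
  satisfied 3 clause(s); 0 remain; assigned so far: [1, 4]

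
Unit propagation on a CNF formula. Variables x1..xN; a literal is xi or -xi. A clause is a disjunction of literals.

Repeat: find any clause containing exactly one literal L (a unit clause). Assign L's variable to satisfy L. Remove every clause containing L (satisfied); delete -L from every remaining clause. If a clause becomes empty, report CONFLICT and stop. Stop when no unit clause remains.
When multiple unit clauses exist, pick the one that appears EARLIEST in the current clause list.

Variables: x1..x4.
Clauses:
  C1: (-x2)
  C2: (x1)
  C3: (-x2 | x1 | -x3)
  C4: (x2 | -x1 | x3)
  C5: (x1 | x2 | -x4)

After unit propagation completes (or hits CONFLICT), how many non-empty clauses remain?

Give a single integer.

Answer: 0

Derivation:
unit clause [-2] forces x2=F; simplify:
  drop 2 from [2, -1, 3] -> [-1, 3]
  drop 2 from [1, 2, -4] -> [1, -4]
  satisfied 2 clause(s); 3 remain; assigned so far: [2]
unit clause [1] forces x1=T; simplify:
  drop -1 from [-1, 3] -> [3]
  satisfied 2 clause(s); 1 remain; assigned so far: [1, 2]
unit clause [3] forces x3=T; simplify:
  satisfied 1 clause(s); 0 remain; assigned so far: [1, 2, 3]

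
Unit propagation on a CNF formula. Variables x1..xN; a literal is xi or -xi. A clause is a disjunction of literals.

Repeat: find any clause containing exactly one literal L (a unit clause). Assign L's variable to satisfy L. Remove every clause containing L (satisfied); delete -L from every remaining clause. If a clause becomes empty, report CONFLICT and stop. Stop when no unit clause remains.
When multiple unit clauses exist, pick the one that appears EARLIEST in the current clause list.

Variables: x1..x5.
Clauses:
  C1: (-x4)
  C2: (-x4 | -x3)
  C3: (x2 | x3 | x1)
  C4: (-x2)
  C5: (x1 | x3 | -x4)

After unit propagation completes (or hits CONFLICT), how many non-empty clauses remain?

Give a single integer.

unit clause [-4] forces x4=F; simplify:
  satisfied 3 clause(s); 2 remain; assigned so far: [4]
unit clause [-2] forces x2=F; simplify:
  drop 2 from [2, 3, 1] -> [3, 1]
  satisfied 1 clause(s); 1 remain; assigned so far: [2, 4]

Answer: 1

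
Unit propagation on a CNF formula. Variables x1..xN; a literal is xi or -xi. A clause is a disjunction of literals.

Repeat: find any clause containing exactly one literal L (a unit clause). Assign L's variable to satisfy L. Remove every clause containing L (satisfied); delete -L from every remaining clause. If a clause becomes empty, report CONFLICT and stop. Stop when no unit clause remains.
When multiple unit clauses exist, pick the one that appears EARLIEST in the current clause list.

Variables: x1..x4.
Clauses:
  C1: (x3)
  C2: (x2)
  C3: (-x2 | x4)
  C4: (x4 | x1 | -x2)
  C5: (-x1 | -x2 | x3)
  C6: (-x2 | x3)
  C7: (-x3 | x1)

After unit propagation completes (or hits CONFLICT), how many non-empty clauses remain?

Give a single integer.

unit clause [3] forces x3=T; simplify:
  drop -3 from [-3, 1] -> [1]
  satisfied 3 clause(s); 4 remain; assigned so far: [3]
unit clause [2] forces x2=T; simplify:
  drop -2 from [-2, 4] -> [4]
  drop -2 from [4, 1, -2] -> [4, 1]
  satisfied 1 clause(s); 3 remain; assigned so far: [2, 3]
unit clause [4] forces x4=T; simplify:
  satisfied 2 clause(s); 1 remain; assigned so far: [2, 3, 4]
unit clause [1] forces x1=T; simplify:
  satisfied 1 clause(s); 0 remain; assigned so far: [1, 2, 3, 4]

Answer: 0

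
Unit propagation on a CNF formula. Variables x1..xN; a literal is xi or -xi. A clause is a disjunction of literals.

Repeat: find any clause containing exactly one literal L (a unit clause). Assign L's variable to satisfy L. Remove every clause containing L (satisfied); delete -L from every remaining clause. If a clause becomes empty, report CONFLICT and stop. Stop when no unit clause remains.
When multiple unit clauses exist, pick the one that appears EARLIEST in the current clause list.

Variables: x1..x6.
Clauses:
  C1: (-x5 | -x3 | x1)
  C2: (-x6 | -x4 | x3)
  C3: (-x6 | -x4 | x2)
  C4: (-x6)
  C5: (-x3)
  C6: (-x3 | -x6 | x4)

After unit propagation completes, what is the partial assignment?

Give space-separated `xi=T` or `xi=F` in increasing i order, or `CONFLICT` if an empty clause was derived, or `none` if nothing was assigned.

Answer: x3=F x6=F

Derivation:
unit clause [-6] forces x6=F; simplify:
  satisfied 4 clause(s); 2 remain; assigned so far: [6]
unit clause [-3] forces x3=F; simplify:
  satisfied 2 clause(s); 0 remain; assigned so far: [3, 6]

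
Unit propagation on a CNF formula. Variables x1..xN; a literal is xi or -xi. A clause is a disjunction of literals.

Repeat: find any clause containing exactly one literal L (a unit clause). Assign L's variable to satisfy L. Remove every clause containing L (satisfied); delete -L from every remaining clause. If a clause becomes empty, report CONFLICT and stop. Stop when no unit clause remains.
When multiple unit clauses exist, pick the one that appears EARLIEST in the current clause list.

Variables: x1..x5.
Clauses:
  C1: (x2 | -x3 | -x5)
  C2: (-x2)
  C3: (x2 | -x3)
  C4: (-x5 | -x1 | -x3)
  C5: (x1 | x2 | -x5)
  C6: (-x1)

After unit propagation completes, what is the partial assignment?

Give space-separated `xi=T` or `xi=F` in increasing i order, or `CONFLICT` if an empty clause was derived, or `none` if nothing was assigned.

Answer: x1=F x2=F x3=F x5=F

Derivation:
unit clause [-2] forces x2=F; simplify:
  drop 2 from [2, -3, -5] -> [-3, -5]
  drop 2 from [2, -3] -> [-3]
  drop 2 from [1, 2, -5] -> [1, -5]
  satisfied 1 clause(s); 5 remain; assigned so far: [2]
unit clause [-3] forces x3=F; simplify:
  satisfied 3 clause(s); 2 remain; assigned so far: [2, 3]
unit clause [-1] forces x1=F; simplify:
  drop 1 from [1, -5] -> [-5]
  satisfied 1 clause(s); 1 remain; assigned so far: [1, 2, 3]
unit clause [-5] forces x5=F; simplify:
  satisfied 1 clause(s); 0 remain; assigned so far: [1, 2, 3, 5]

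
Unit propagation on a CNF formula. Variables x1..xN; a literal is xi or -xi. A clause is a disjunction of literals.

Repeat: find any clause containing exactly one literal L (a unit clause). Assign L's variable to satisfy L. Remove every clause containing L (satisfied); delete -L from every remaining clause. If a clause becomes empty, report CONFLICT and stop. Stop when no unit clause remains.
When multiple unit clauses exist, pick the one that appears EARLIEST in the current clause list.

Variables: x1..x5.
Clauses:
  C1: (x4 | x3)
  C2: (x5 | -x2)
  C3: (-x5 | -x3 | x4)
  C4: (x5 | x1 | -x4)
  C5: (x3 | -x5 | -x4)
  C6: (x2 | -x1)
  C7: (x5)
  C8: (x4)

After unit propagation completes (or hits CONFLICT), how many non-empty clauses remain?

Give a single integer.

Answer: 1

Derivation:
unit clause [5] forces x5=T; simplify:
  drop -5 from [-5, -3, 4] -> [-3, 4]
  drop -5 from [3, -5, -4] -> [3, -4]
  satisfied 3 clause(s); 5 remain; assigned so far: [5]
unit clause [4] forces x4=T; simplify:
  drop -4 from [3, -4] -> [3]
  satisfied 3 clause(s); 2 remain; assigned so far: [4, 5]
unit clause [3] forces x3=T; simplify:
  satisfied 1 clause(s); 1 remain; assigned so far: [3, 4, 5]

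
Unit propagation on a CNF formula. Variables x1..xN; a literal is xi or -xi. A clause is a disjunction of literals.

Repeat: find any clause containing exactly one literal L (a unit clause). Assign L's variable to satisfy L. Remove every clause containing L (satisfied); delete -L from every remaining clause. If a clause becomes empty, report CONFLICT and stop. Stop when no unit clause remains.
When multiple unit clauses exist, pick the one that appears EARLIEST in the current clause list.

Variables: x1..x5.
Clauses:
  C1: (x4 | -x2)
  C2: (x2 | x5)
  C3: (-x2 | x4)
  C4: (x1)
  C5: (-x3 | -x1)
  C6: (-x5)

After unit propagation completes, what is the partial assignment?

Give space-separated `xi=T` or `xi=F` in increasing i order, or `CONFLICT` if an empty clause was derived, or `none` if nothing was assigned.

Answer: x1=T x2=T x3=F x4=T x5=F

Derivation:
unit clause [1] forces x1=T; simplify:
  drop -1 from [-3, -1] -> [-3]
  satisfied 1 clause(s); 5 remain; assigned so far: [1]
unit clause [-3] forces x3=F; simplify:
  satisfied 1 clause(s); 4 remain; assigned so far: [1, 3]
unit clause [-5] forces x5=F; simplify:
  drop 5 from [2, 5] -> [2]
  satisfied 1 clause(s); 3 remain; assigned so far: [1, 3, 5]
unit clause [2] forces x2=T; simplify:
  drop -2 from [4, -2] -> [4]
  drop -2 from [-2, 4] -> [4]
  satisfied 1 clause(s); 2 remain; assigned so far: [1, 2, 3, 5]
unit clause [4] forces x4=T; simplify:
  satisfied 2 clause(s); 0 remain; assigned so far: [1, 2, 3, 4, 5]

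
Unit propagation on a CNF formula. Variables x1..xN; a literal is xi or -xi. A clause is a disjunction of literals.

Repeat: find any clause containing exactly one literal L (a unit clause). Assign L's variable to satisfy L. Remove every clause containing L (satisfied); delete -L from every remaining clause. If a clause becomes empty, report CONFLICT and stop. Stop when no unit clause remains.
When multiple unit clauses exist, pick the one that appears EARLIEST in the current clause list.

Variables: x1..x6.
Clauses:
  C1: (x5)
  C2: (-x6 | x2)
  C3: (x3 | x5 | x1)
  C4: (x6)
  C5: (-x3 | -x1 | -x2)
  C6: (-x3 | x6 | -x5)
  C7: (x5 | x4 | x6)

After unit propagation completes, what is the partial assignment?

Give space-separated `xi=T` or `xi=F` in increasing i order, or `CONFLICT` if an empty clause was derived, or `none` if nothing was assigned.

unit clause [5] forces x5=T; simplify:
  drop -5 from [-3, 6, -5] -> [-3, 6]
  satisfied 3 clause(s); 4 remain; assigned so far: [5]
unit clause [6] forces x6=T; simplify:
  drop -6 from [-6, 2] -> [2]
  satisfied 2 clause(s); 2 remain; assigned so far: [5, 6]
unit clause [2] forces x2=T; simplify:
  drop -2 from [-3, -1, -2] -> [-3, -1]
  satisfied 1 clause(s); 1 remain; assigned so far: [2, 5, 6]

Answer: x2=T x5=T x6=T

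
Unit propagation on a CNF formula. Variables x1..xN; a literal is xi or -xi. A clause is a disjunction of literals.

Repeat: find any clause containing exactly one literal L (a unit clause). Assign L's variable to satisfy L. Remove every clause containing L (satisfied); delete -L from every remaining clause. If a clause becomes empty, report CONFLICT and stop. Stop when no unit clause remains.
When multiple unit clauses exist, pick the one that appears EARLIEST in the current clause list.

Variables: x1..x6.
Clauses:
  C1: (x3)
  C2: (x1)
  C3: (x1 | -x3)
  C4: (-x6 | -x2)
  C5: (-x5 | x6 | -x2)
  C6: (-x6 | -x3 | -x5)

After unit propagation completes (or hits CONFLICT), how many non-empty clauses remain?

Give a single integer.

Answer: 3

Derivation:
unit clause [3] forces x3=T; simplify:
  drop -3 from [1, -3] -> [1]
  drop -3 from [-6, -3, -5] -> [-6, -5]
  satisfied 1 clause(s); 5 remain; assigned so far: [3]
unit clause [1] forces x1=T; simplify:
  satisfied 2 clause(s); 3 remain; assigned so far: [1, 3]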